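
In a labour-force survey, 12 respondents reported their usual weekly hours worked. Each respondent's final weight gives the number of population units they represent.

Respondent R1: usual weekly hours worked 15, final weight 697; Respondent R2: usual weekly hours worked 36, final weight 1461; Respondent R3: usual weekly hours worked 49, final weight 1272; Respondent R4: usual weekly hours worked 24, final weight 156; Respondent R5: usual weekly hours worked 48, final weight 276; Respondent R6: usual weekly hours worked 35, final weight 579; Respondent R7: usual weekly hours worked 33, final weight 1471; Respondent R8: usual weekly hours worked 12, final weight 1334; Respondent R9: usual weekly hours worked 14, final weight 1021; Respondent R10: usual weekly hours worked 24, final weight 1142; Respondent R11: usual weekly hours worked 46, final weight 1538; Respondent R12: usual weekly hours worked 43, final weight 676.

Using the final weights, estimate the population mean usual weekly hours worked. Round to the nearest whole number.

32

Weighted sum = 368705
Sum of weights = 697 + 1461 + 1272 + 156 + 276 + 579 + 1471 + 1334 + 1021 + 1142 + 1538 + 676 = 11623
Weighted mean = 368705 / 11623 = 31.722017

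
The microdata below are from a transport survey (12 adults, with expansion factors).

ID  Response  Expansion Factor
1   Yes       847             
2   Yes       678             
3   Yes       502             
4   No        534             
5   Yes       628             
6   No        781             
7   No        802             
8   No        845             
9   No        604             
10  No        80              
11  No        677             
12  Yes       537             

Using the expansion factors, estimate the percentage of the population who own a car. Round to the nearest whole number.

Sum of weights for 'Yes' = 847 + 678 + 502 + 628 + 537 = 3192
Total weight = 847 + 678 + 502 + 534 + 628 + 781 + 802 + 845 + 604 + 80 + 677 + 537 = 7515
Weighted proportion = 3192 / 7515 = 0.4247505 → 42.47505%

42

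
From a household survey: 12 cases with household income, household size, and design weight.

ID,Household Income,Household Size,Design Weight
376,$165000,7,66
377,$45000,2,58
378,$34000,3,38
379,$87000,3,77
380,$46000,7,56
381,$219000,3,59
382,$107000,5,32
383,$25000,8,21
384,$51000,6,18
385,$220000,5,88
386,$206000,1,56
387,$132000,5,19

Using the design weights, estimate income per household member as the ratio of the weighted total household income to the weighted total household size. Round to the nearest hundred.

29900

Σ wᵢ·y = 165000×66 + 45000×58 + 34000×38 + 87000×77 + 46000×56 + 219000×59 + 107000×32 + 25000×21 + 51000×18 + 220000×88 + 206000×56 + 132000×19
  = 10890000 + 2610000 + 1292000 + 6699000 + 2576000 + 12921000 + 3424000 + 525000 + 918000 + 19360000 + 11536000 + 2508000 = 75259000
Σ wᵢ·x = 7×66 + 2×58 + 3×38 + 3×77 + 7×56 + 3×59 + 5×32 + 8×21 + 6×18 + 5×88 + 1×56 + 5×19
  = 2519
Ratio = 75259000 / 2519 = 29876.538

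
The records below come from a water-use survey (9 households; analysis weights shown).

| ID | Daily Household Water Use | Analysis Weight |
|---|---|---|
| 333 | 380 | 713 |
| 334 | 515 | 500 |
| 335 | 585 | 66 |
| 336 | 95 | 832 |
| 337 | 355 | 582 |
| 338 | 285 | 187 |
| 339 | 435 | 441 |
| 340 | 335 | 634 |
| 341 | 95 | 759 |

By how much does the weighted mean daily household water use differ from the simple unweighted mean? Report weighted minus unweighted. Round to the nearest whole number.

Unweighted sum = 380 + 515 + 585 + 95 + 355 + 285 + 435 + 335 + 95 = 3080
Unweighted mean = 3080 / 9 = 342.22222
Weighted sum = 380×713 + 515×500 + 585×66 + 95×832 + 355×582 + 285×187 + 435×441 + 335×634 + 95×759
  = 1382325
Sum of weights = 713 + 500 + 66 + 832 + 582 + 187 + 441 + 634 + 759 = 4714
Weighted mean = 1382325 / 4714 = 293.23823
Difference (weighted minus unweighted) = -48.983996

-49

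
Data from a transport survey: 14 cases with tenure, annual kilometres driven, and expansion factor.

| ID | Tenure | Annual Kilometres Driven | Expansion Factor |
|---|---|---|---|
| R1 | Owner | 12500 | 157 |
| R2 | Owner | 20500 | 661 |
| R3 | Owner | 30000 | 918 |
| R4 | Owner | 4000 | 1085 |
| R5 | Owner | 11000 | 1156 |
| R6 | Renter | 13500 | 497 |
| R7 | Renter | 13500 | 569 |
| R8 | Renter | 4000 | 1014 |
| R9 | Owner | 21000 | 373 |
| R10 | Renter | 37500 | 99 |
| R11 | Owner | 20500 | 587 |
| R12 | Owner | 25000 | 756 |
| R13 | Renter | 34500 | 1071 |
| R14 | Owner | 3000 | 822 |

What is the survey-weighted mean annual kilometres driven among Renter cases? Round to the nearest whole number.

Renter rows: R6, R7, R8, R10, R13
Weighted sum = 13500×497 + 13500×569 + 4000×1014 + 37500×99 + 34500×1071
  = 6709500 + 7681500 + 4056000 + 3712500 + 36949500 = 59109000
Sum of weights = 497 + 569 + 1014 + 99 + 1071 = 3250
Weighted mean = 59109000 / 3250 = 18187.385

18187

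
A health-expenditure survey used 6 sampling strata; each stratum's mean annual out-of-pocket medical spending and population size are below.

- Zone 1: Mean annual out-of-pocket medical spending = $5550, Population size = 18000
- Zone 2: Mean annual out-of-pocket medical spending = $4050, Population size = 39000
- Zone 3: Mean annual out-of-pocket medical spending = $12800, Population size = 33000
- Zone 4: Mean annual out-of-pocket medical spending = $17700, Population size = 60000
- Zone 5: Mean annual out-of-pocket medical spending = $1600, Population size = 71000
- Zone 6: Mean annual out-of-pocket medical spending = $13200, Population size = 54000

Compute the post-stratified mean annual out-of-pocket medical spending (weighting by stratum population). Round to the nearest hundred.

9300

Σ Nₕ·x̄ₕ = 5550×18000 + 4050×39000 + 12800×33000 + 17700×60000 + 1600×71000 + 13200×54000
  = 99900000 + 157950000 + 422400000 + 1062000000 + 113600000 + 712800000 = 2568650000
Σ Nₕ = 18000 + 39000 + 33000 + 60000 + 71000 + 54000 = 275000
Overall mean = 2568650000 / 275000 = 9340.5455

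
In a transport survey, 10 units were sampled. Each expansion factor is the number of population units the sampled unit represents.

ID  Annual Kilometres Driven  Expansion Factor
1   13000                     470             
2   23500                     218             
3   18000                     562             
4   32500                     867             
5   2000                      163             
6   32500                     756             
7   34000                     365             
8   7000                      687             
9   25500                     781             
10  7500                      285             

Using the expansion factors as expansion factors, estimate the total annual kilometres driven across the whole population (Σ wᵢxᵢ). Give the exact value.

Weighted total = 13000×470 + 23500×218 + 18000×562 + 32500×867 + 2000×163 + 32500×756 + 34000×365 + 7000×687 + 25500×781 + 7500×285
  = 6110000 + 5123000 + 10116000 + 28177500 + 326000 + 24570000 + 12410000 + 4809000 + 19915500 + 2137500 = 113694500

113694500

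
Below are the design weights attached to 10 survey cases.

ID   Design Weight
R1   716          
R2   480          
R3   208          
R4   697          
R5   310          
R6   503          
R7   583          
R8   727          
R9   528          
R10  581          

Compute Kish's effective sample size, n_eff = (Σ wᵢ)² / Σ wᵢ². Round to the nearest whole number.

Σ wᵢ = 716 + 480 + 208 + 697 + 310 + 503 + 583 + 727 + 528 + 581 = 5333
Σ wᵢ² = 512656 + 230400 + 43264 + 485809 + 96100 + 253009 + 339889 + 528529 + 278784 + 337561 = 3106001
n_eff = 5333² / 3106001 = 28440889 / 3106001 = 9.1567546

9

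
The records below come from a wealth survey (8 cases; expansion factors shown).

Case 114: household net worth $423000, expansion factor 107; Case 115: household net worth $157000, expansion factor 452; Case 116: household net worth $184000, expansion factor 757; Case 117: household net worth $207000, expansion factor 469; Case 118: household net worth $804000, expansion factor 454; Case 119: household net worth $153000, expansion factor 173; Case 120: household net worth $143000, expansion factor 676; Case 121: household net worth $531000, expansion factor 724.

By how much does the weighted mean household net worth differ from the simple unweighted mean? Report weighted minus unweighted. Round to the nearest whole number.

Unweighted sum = 2602000
Unweighted mean = 2602000 / 8 = 325250
Weighted sum = 423000×107 + 157000×452 + 184000×757 + 207000×469 + 804000×454 + 153000×173 + 143000×676 + 531000×724
  = 45261000 + 70964000 + 139288000 + 97083000 + 365016000 + 26469000 + 96668000 + 384444000 = 1225193000
Sum of weights = 107 + 452 + 757 + 469 + 454 + 173 + 676 + 724 = 3812
Weighted mean = 1225193000 / 3812 = 321404.25
Difference (weighted minus unweighted) = -3845.7503

-3846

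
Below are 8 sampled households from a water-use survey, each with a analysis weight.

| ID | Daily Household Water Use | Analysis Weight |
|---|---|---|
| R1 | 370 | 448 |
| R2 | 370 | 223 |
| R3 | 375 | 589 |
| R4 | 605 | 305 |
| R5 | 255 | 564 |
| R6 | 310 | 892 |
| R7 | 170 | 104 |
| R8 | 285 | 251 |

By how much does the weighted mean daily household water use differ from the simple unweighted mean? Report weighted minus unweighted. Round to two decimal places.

2.06

Unweighted sum = 370 + 370 + 375 + 605 + 255 + 310 + 170 + 285 = 2740
Unweighted mean = 2740 / 8 = 342.5
Weighted sum = 370×448 + 370×223 + 375×589 + 605×305 + 255×564 + 310×892 + 170×104 + 285×251
  = 1163225
Sum of weights = 448 + 223 + 589 + 305 + 564 + 892 + 104 + 251 = 3376
Weighted mean = 1163225 / 3376 = 344.55717
Difference (weighted minus unweighted) = 2.0571682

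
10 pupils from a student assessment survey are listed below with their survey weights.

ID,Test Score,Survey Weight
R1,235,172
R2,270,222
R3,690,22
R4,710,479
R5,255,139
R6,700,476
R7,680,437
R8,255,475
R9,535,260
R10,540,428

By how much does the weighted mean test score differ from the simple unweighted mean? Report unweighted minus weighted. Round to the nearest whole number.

-32

Unweighted sum = 235 + 270 + 690 + 710 + 255 + 700 + 680 + 255 + 535 + 540 = 4870
Unweighted mean = 4870 / 10 = 487
Weighted sum = 235×172 + 270×222 + 690×22 + 710×479 + 255×139 + 700×476 + 680×437 + 255×475 + 535×260 + 540×428
  = 40420 + 59940 + 15180 + 340090 + 35445 + 333200 + 297160 + 121125 + 139100 + 231120 = 1612780
Sum of weights = 172 + 222 + 22 + 479 + 139 + 476 + 437 + 475 + 260 + 428 = 3110
Weighted mean = 1612780 / 3110 = 518.57878
Difference (unweighted minus weighted) = -31.578778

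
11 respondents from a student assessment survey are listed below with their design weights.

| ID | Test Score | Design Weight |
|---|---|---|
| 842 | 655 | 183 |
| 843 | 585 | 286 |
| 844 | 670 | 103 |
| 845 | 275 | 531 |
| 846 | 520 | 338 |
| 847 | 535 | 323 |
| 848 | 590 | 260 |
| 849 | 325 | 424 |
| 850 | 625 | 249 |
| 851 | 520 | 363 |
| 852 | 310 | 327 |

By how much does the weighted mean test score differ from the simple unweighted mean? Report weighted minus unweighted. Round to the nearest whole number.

-41

Unweighted sum = 5610
Unweighted mean = 5610 / 11 = 510
Weighted sum = 655×183 + 585×286 + 670×103 + 275×531 + 520×338 + 535×323 + 590×260 + 325×424 + 625×249 + 520×363 + 310×327
  = 1587730
Sum of weights = 183 + 286 + 103 + 531 + 338 + 323 + 260 + 424 + 249 + 363 + 327 = 3387
Weighted mean = 1587730 / 3387 = 468.77177
Difference (weighted minus unweighted) = -41.228226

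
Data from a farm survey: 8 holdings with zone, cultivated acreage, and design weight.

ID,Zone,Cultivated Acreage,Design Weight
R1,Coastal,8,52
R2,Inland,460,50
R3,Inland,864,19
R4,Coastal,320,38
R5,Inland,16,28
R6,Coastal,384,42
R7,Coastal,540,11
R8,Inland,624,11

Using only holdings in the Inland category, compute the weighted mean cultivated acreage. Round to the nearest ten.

430

Inland rows: R2, R3, R5, R8
Weighted sum = 460×50 + 864×19 + 16×28 + 624×11
  = 23000 + 16416 + 448 + 6864 = 46728
Sum of weights = 50 + 19 + 28 + 11 = 108
Weighted mean = 46728 / 108 = 432.66667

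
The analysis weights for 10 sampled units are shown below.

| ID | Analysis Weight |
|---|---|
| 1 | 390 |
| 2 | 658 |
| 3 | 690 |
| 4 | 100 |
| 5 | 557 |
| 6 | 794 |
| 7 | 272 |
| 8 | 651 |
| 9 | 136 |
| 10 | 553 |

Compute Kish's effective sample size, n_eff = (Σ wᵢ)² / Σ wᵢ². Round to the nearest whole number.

Σ wᵢ = 390 + 658 + 690 + 100 + 557 + 794 + 272 + 651 + 136 + 553 = 4801
Σ wᵢ² = 152100 + 432964 + 476100 + 10000 + 310249 + 630436 + 73984 + 423801 + 18496 + 305809 = 2833939
n_eff = 4801² / 2833939 = 23049601 / 2833939 = 8.1334147

8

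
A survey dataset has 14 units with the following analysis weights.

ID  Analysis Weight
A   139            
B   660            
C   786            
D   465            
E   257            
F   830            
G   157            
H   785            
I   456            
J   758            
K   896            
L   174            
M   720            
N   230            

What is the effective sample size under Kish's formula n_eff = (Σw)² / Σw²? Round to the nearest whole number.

Σ wᵢ = 7313
Σ wᵢ² = 4871657
n_eff = 7313² / 4871657 = 53479969 / 4871657 = 10.977778

11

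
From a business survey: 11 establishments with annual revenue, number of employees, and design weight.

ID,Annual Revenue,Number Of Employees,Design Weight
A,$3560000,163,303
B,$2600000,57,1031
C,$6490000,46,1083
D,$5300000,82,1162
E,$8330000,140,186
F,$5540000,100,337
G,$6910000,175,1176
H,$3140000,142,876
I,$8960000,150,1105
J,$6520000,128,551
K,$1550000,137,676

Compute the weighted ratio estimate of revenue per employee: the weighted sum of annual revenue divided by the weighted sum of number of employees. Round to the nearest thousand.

47000

Σ wᵢ·y = 3560000×303 + 2600000×1031 + 6490000×1083 + 5300000×1162 + 8330000×186 + 5540000×337 + 6910000×1176 + 3140000×876 + 8960000×1105 + 6520000×551 + 1550000×676
  = 1078680000 + 2680600000 + 7028670000 + 6158600000 + 1549380000 + 1866980000 + 8126160000 + 2750640000 + 9900800000 + 3592520000 + 1047800000 = 45780830000
Σ wᵢ·x = 163×303 + 57×1031 + 46×1083 + 82×1162 + 140×186 + 100×337 + 175×1176 + 142×876 + 150×1105 + 128×551 + 137×676
  = 972080
Ratio = 45780830000 / 972080 = 47095.743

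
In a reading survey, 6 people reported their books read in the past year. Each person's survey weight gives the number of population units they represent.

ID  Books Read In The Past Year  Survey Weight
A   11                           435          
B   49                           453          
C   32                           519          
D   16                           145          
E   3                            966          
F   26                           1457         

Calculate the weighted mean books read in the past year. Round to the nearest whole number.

Weighted sum = 11×435 + 49×453 + 32×519 + 16×145 + 3×966 + 26×1457
  = 4785 + 22197 + 16608 + 2320 + 2898 + 37882 = 86690
Sum of weights = 3975
Weighted mean = 86690 / 3975 = 21.808805

22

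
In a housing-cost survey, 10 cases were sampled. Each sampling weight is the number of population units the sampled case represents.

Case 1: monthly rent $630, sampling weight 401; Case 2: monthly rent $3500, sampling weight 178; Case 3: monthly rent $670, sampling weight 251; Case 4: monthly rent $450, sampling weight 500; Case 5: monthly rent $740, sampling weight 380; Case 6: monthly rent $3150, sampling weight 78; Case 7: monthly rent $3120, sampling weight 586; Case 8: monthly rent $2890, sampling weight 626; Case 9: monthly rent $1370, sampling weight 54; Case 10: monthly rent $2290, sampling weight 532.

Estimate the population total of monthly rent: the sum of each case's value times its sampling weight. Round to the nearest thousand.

6725000

Weighted total = 630×401 + 3500×178 + 670×251 + 450×500 + 740×380 + 3150×78 + 3120×586 + 2890×626 + 1370×54 + 2290×532
  = 252630 + 623000 + 168170 + 225000 + 281200 + 245700 + 1828320 + 1809140 + 73980 + 1218280 = 6725420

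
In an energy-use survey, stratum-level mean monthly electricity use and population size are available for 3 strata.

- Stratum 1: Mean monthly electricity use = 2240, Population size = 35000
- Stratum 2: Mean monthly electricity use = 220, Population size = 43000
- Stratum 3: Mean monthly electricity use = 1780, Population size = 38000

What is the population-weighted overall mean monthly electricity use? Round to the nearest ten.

Σ Nₕ·x̄ₕ = 2240×35000 + 220×43000 + 1780×38000
  = 78400000 + 9460000 + 67640000 = 155500000
Σ Nₕ = 35000 + 43000 + 38000 = 116000
Overall mean = 155500000 / 116000 = 1340.5172

1340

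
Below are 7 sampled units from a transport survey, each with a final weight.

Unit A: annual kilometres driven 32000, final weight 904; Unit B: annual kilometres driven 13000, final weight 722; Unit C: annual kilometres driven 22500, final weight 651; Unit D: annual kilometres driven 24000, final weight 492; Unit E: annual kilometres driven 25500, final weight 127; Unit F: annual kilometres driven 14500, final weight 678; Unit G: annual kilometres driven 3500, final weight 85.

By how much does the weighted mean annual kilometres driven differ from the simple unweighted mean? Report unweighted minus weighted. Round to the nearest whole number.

-2069

Unweighted sum = 32000 + 13000 + 22500 + 24000 + 25500 + 14500 + 3500 = 135000
Unweighted mean = 135000 / 7 = 19285.714
Weighted sum = 32000×904 + 13000×722 + 22500×651 + 24000×492 + 25500×127 + 14500×678 + 3500×85
  = 28928000 + 9386000 + 14647500 + 11808000 + 3238500 + 9831000 + 297500 = 78136500
Sum of weights = 904 + 722 + 651 + 492 + 127 + 678 + 85 = 3659
Weighted mean = 78136500 / 3659 = 21354.605
Difference (unweighted minus weighted) = -2068.8908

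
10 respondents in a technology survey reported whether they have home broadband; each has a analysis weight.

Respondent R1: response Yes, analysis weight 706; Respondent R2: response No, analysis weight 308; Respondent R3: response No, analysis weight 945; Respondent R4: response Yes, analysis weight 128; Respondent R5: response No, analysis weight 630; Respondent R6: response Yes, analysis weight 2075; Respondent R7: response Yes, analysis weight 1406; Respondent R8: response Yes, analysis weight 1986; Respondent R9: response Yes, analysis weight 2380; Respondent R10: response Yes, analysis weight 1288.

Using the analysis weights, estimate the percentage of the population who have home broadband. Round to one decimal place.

Sum of weights for 'Yes' = 706 + 128 + 2075 + 1406 + 1986 + 2380 + 1288 = 9969
Total weight = 706 + 308 + 945 + 128 + 630 + 2075 + 1406 + 1986 + 2380 + 1288 = 11852
Weighted proportion = 9969 / 11852 = 0.84112386 → 84.112386%

84.1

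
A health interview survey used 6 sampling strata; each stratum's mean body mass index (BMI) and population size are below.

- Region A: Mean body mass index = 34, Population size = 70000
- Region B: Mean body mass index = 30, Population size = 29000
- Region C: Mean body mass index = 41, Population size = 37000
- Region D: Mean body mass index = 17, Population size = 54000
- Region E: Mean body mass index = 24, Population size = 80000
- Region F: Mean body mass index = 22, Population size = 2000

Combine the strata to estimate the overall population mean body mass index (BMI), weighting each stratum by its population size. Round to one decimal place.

28.1

Σ Nₕ·x̄ₕ = 34×70000 + 30×29000 + 41×37000 + 17×54000 + 24×80000 + 22×2000
  = 2380000 + 870000 + 1517000 + 918000 + 1920000 + 44000 = 7649000
Σ Nₕ = 70000 + 29000 + 37000 + 54000 + 80000 + 2000 = 272000
Overall mean = 7649000 / 272000 = 28.121324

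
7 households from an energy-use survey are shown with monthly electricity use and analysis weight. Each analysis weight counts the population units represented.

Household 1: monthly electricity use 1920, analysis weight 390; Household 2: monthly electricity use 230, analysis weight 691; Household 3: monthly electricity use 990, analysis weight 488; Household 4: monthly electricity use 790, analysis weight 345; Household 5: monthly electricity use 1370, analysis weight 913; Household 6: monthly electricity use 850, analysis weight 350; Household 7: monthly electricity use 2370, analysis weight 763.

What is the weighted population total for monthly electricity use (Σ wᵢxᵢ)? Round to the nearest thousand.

Weighted total = 1920×390 + 230×691 + 990×488 + 790×345 + 1370×913 + 850×350 + 2370×763
  = 748800 + 158930 + 483120 + 272550 + 1250810 + 297500 + 1808310 = 5020020

5020000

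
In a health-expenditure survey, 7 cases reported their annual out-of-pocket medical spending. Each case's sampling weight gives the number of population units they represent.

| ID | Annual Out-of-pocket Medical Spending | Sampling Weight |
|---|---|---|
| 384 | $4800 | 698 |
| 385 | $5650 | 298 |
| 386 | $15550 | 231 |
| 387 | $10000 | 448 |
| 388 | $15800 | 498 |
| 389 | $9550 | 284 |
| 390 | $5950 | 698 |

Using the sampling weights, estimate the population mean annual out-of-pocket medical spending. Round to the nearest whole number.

8824

Weighted sum = 27839850
Sum of weights = 698 + 298 + 231 + 448 + 498 + 284 + 698 = 3155
Weighted mean = 27839850 / 3155 = 8824.0412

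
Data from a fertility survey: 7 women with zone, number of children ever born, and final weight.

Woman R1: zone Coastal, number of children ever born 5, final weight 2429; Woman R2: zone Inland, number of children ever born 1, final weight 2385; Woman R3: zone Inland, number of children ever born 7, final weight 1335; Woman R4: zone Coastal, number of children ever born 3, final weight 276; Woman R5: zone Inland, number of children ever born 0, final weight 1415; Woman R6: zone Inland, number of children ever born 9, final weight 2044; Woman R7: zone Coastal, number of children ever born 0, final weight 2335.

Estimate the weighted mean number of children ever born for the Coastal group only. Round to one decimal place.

2.6

Coastal rows: R1, R4, R7
Weighted sum = 5×2429 + 3×276 + 0×2335
  = 12145 + 828 + 0 = 12973
Sum of weights = 2429 + 276 + 2335 = 5040
Weighted mean = 12973 / 5040 = 2.5740079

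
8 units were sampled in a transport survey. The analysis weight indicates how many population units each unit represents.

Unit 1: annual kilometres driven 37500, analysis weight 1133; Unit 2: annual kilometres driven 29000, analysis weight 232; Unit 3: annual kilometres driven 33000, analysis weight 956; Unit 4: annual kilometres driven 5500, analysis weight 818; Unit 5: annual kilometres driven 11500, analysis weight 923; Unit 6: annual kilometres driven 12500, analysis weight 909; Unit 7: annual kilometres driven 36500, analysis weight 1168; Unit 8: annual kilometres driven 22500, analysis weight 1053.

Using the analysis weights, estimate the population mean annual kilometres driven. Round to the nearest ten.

24130

Weighted sum = 37500×1133 + 29000×232 + 33000×956 + 5500×818 + 11500×923 + 12500×909 + 36500×1168 + 22500×1053
  = 42487500 + 6728000 + 31548000 + 4499000 + 10614500 + 11362500 + 42632000 + 23692500 = 173564000
Sum of weights = 1133 + 232 + 956 + 818 + 923 + 909 + 1168 + 1053 = 7192
Weighted mean = 173564000 / 7192 = 24132.925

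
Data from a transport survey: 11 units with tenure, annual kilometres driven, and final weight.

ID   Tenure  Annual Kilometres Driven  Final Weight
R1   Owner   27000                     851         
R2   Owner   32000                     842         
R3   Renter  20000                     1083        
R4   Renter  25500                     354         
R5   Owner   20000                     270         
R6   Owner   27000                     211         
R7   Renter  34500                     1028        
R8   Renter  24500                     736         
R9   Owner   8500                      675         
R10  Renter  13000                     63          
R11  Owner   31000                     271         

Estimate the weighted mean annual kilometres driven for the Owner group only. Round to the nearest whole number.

24089

Owner rows: R1, R2, R5, R6, R9, R11
Weighted sum = 27000×851 + 32000×842 + 20000×270 + 27000×211 + 8500×675 + 31000×271
  = 22977000 + 26944000 + 5400000 + 5697000 + 5737500 + 8401000 = 75156500
Sum of weights = 851 + 842 + 270 + 211 + 675 + 271 = 3120
Weighted mean = 75156500 / 3120 = 24088.622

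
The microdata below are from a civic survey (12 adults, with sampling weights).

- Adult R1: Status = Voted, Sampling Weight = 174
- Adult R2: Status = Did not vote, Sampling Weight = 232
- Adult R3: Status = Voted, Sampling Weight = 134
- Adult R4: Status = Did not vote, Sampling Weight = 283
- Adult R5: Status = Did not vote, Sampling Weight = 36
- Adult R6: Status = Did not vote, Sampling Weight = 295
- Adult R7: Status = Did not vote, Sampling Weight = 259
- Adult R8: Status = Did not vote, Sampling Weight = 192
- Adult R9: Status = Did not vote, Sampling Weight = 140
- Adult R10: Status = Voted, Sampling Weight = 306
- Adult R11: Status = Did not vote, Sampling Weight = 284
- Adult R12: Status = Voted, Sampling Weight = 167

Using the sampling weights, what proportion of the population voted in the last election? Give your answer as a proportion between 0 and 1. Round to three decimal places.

Sum of weights for 'Voted' = 174 + 134 + 306 + 167 = 781
Total weight = 174 + 232 + 134 + 283 + 36 + 295 + 259 + 192 + 140 + 306 + 284 + 167 = 2502
Weighted proportion = 781 / 2502 = 0.31215028

0.312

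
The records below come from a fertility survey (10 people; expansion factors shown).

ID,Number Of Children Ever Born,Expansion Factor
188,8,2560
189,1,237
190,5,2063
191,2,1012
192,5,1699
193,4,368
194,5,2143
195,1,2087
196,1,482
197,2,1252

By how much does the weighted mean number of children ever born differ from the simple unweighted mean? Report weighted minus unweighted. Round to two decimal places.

Unweighted sum = 8 + 1 + 5 + 2 + 5 + 4 + 5 + 1 + 1 + 2 = 34
Unweighted mean = 34 / 10 = 3.4
Weighted sum = 58811
Sum of weights = 2560 + 237 + 2063 + 1012 + 1699 + 368 + 2143 + 2087 + 482 + 1252 = 13903
Weighted mean = 58811 / 13903 = 4.2300942
Difference (weighted minus unweighted) = 0.83009422

0.83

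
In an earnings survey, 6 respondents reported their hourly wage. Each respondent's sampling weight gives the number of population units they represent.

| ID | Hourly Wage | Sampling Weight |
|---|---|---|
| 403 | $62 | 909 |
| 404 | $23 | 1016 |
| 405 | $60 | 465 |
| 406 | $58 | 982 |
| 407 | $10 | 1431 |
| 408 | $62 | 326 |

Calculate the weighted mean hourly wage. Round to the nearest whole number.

39

Weighted sum = 62×909 + 23×1016 + 60×465 + 58×982 + 10×1431 + 62×326
  = 56358 + 23368 + 27900 + 56956 + 14310 + 20212 = 199104
Sum of weights = 909 + 1016 + 465 + 982 + 1431 + 326 = 5129
Weighted mean = 199104 / 5129 = 38.819263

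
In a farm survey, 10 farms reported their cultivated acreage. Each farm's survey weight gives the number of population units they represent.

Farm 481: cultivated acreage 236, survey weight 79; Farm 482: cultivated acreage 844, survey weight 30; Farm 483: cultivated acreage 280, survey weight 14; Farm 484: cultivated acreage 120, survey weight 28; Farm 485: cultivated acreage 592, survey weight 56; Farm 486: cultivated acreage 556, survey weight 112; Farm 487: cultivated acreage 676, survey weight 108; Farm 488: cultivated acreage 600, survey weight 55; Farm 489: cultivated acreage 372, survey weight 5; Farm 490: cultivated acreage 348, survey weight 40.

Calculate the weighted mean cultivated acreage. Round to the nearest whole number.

Weighted sum = 236×79 + 844×30 + 280×14 + 120×28 + 592×56 + 556×112 + 676×108 + 600×55 + 372×5 + 348×40
  = 18644 + 25320 + 3920 + 3360 + 33152 + 62272 + 73008 + 33000 + 1860 + 13920 = 268456
Sum of weights = 79 + 30 + 14 + 28 + 56 + 112 + 108 + 55 + 5 + 40 = 527
Weighted mean = 268456 / 527 = 509.40417

509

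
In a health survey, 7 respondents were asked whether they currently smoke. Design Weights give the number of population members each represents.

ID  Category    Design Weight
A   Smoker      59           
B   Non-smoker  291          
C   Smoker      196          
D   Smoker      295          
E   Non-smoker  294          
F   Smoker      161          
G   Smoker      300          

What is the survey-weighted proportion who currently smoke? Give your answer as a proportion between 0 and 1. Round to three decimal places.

0.633

Sum of weights for 'Smoker' = 59 + 196 + 295 + 161 + 300 = 1011
Total weight = 1596
Weighted proportion = 1011 / 1596 = 0.63345865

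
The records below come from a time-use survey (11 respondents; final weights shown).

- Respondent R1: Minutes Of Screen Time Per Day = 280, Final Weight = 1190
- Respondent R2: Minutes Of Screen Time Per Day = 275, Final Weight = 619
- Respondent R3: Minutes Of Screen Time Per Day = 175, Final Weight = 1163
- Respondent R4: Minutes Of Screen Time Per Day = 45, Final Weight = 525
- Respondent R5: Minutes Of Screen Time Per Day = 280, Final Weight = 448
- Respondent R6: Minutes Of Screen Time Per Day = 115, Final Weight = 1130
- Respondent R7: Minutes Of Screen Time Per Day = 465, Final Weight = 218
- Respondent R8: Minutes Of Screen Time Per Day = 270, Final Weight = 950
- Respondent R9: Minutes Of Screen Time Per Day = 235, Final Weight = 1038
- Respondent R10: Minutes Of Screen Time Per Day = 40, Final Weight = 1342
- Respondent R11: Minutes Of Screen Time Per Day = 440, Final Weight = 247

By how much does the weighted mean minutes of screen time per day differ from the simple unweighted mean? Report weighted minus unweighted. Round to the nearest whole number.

Unweighted sum = 280 + 275 + 175 + 45 + 280 + 115 + 465 + 270 + 235 + 40 + 440 = 2620
Unweighted mean = 2620 / 11 = 238.18182
Weighted sum = 280×1190 + 275×619 + 175×1163 + 45×525 + 280×448 + 115×1130 + 465×218 + 270×950 + 235×1038 + 40×1342 + 440×247
  = 333200 + 170225 + 203525 + 23625 + 125440 + 129950 + 101370 + 256500 + 243930 + 53680 + 108680 = 1750125
Sum of weights = 1190 + 619 + 1163 + 525 + 448 + 1130 + 218 + 950 + 1038 + 1342 + 247 = 8870
Weighted mean = 1750125 / 8870 = 197.30834
Difference (weighted minus unweighted) = -40.873475

-41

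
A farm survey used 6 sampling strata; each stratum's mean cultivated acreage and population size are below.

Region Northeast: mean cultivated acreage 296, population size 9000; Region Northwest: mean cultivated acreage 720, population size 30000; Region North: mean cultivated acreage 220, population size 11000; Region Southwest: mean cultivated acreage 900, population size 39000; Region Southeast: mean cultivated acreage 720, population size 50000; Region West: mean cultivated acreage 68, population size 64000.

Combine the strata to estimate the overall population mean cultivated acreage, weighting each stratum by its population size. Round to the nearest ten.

500

Σ Nₕ·x̄ₕ = 296×9000 + 720×30000 + 220×11000 + 900×39000 + 720×50000 + 68×64000
  = 2664000 + 21600000 + 2420000 + 35100000 + 36000000 + 4352000 = 102136000
Σ Nₕ = 9000 + 30000 + 11000 + 39000 + 50000 + 64000 = 203000
Overall mean = 102136000 / 203000 = 503.133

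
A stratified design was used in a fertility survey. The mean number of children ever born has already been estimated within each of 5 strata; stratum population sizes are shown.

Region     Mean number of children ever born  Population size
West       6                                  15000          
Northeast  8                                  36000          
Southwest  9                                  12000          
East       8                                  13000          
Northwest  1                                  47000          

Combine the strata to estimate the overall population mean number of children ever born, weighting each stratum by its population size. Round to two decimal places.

5.18

Σ Nₕ·x̄ₕ = 6×15000 + 8×36000 + 9×12000 + 8×13000 + 1×47000
  = 90000 + 288000 + 108000 + 104000 + 47000 = 637000
Σ Nₕ = 15000 + 36000 + 12000 + 13000 + 47000 = 123000
Overall mean = 637000 / 123000 = 5.1788618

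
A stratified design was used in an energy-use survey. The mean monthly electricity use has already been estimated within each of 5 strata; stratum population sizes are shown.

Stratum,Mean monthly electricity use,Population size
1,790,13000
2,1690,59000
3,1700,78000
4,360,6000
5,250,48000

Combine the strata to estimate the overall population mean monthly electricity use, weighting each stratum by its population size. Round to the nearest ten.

Σ Nₕ·x̄ₕ = 790×13000 + 1690×59000 + 1700×78000 + 360×6000 + 250×48000
  = 256740000
Σ Nₕ = 204000
Overall mean = 256740000 / 204000 = 1258.5294

1260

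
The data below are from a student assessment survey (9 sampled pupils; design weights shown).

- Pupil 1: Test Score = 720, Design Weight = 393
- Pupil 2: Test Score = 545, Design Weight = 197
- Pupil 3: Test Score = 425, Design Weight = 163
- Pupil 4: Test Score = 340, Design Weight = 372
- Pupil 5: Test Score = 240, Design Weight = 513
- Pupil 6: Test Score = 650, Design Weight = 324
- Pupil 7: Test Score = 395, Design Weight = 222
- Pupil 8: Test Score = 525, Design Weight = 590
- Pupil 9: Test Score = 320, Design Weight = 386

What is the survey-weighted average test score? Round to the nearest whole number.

456

Weighted sum = 720×393 + 545×197 + 425×163 + 340×372 + 240×513 + 650×324 + 395×222 + 525×590 + 320×386
  = 282960 + 107365 + 69275 + 126480 + 123120 + 210600 + 87690 + 309750 + 123520 = 1440760
Sum of weights = 393 + 197 + 163 + 372 + 513 + 324 + 222 + 590 + 386 = 3160
Weighted mean = 1440760 / 3160 = 455.93671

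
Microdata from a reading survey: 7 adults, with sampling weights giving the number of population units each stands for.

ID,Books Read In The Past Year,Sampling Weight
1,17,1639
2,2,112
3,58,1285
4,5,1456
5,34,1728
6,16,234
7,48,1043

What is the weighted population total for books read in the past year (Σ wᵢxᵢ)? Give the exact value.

Weighted total = 17×1639 + 2×112 + 58×1285 + 5×1456 + 34×1728 + 16×234 + 48×1043
  = 222457

222457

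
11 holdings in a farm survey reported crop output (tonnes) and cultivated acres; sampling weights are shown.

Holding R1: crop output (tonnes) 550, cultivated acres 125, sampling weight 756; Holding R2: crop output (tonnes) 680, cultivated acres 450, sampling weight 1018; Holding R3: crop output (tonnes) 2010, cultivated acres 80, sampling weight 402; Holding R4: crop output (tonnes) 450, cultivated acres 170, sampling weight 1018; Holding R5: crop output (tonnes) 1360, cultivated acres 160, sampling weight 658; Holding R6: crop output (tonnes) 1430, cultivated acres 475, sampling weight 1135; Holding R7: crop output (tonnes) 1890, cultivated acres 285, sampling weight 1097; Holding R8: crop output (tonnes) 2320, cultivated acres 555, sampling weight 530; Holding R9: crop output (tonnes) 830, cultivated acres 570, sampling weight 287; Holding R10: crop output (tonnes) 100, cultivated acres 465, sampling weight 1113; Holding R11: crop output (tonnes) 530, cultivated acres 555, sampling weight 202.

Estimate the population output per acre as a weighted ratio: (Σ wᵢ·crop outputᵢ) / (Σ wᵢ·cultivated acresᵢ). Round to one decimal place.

Σ wᵢ·y = 550×756 + 680×1018 + 2010×402 + 450×1018 + 1360×658 + 1430×1135 + 1890×1097 + 2320×530 + 830×287 + 100×1113 + 530×202
  = 8651590
Σ wᵢ·x = 2802265
Ratio = 8651590 / 2802265 = 3.0873561

3.1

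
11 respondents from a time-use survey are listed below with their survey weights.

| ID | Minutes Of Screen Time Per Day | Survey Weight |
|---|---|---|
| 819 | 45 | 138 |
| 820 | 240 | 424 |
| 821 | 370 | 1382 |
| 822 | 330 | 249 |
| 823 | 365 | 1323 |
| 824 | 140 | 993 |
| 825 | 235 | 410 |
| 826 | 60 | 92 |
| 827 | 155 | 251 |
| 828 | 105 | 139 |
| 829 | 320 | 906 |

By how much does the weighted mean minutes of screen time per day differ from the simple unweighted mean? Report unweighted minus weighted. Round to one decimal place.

-65.4

Unweighted sum = 45 + 240 + 370 + 330 + 365 + 140 + 235 + 60 + 155 + 105 + 320 = 2365
Unweighted mean = 2365 / 11 = 215
Weighted sum = 45×138 + 240×424 + 370×1382 + 330×249 + 365×1323 + 140×993 + 235×410 + 60×92 + 155×251 + 105×139 + 320×906
  = 1768685
Sum of weights = 6307
Weighted mean = 1768685 / 6307 = 280.43206
Difference (unweighted minus weighted) = -65.43206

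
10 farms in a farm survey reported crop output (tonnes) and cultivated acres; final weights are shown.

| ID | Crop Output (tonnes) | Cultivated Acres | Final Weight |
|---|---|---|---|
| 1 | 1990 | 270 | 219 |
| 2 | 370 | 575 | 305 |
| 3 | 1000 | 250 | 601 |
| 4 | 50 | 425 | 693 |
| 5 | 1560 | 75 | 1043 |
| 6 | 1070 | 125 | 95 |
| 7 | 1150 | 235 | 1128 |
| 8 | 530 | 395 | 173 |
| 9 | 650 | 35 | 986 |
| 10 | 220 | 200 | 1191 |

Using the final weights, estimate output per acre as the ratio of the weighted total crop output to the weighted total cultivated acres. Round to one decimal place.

3.8

Σ wᵢ·y = 1990×219 + 370×305 + 1000×601 + 50×693 + 1560×1043 + 1070×95 + 1150×1128 + 530×173 + 650×986 + 220×1191
  = 435810 + 112850 + 601000 + 34650 + 1627080 + 101650 + 1297200 + 91690 + 640900 + 262020 = 5204850
Σ wᵢ·x = 270×219 + 575×305 + 250×601 + 425×693 + 75×1043 + 125×95 + 235×1128 + 395×173 + 35×986 + 200×1191
  = 1375505
Ratio = 5204850 / 1375505 = 3.7839557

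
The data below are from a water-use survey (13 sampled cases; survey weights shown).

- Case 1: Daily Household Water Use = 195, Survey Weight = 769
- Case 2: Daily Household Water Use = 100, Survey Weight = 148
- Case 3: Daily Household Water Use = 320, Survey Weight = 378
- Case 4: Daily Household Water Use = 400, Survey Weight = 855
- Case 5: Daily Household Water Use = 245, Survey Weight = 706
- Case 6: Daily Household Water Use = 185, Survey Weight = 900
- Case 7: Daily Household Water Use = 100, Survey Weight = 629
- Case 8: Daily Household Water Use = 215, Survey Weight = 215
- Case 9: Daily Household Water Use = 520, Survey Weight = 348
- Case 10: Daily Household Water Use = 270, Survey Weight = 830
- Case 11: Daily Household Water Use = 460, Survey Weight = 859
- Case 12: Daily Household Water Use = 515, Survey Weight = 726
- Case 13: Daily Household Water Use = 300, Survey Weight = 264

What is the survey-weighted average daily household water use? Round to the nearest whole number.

305

Weighted sum = 2329600
Sum of weights = 7627
Weighted mean = 2329600 / 7627 = 305.4412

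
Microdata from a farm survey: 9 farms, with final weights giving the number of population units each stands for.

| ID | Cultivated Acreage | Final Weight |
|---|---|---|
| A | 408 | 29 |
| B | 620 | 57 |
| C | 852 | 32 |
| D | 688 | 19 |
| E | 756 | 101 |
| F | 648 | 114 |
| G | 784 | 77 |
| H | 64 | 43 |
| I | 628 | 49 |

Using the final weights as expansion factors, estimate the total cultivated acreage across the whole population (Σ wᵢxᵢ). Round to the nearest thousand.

Weighted total = 408×29 + 620×57 + 852×32 + 688×19 + 756×101 + 648×114 + 784×77 + 64×43 + 628×49
  = 11832 + 35340 + 27264 + 13072 + 76356 + 73872 + 60368 + 2752 + 30772 = 331628

332000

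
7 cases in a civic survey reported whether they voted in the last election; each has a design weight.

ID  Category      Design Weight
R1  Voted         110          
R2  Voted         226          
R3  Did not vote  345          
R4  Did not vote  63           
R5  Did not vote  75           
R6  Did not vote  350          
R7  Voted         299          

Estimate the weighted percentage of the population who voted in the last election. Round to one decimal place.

Sum of weights for 'Voted' = 110 + 226 + 299 = 635
Total weight = 110 + 226 + 345 + 63 + 75 + 350 + 299 = 1468
Weighted proportion = 635 / 1468 = 0.43256131 → 43.256131%

43.3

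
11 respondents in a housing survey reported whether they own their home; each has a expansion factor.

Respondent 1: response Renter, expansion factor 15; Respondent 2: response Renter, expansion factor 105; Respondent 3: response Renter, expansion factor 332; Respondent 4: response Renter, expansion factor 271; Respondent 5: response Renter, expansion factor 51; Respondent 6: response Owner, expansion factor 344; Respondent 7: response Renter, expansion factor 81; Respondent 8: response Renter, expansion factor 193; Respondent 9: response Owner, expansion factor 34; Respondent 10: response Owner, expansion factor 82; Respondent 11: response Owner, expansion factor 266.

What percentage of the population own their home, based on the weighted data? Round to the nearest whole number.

Sum of weights for 'Owner' = 344 + 34 + 82 + 266 = 726
Total weight = 15 + 105 + 332 + 271 + 51 + 344 + 81 + 193 + 34 + 82 + 266 = 1774
Weighted proportion = 726 / 1774 = 0.40924464 → 40.924464%

41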